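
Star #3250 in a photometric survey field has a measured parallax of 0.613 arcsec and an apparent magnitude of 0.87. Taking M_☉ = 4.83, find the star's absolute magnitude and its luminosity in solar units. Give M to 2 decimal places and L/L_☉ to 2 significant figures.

d = 1/p = 1/0.613″ = 1.631 pc
M = m − 5 log₁₀ d + 5 = 0.87 − 5·0.2125 + 5 = 4.807
M − M_☉ = 4.807 − 4.83 = -0.023
L/L_☉ = 10^(−0.4 × -0.023) = 1.021

M ≈ 4.81; L/L_☉ ≈ 1.0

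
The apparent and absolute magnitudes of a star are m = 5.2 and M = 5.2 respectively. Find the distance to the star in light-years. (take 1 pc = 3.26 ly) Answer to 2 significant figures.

d ≈ 33 ly

μ = m − M = 0.000
m − M = 5 log₁₀ d − 5
log₁₀ d = (m − M)/5 + 1 = 1.0000
d = 10^1.0000 = 10.00 pc
= 32.60 ly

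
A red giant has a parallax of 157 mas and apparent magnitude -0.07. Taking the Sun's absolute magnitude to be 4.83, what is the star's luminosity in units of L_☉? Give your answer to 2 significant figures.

L/L_☉ ≈ 37

d = 1/p = 1000/157 mas = 6.369 pc
M = m − 5 log₁₀ d + 5 = -0.07 − 5·0.8041 + 5 = 0.909
M − M_☉ = 0.909 − 4.83 = -3.921
L/L_☉ = 10^(−0.4 × -3.921) = 37.00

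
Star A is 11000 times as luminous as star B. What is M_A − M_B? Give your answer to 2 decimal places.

M_A − M_B ≈ -10.10

Pogson: ΔM = −2.5 log₁₀(ratio) = −2.5 log₁₀(11000) = −2.5 × 4.0414 = -10.103
Star A is brighter, so it has the smaller magnitude: the difference is negative.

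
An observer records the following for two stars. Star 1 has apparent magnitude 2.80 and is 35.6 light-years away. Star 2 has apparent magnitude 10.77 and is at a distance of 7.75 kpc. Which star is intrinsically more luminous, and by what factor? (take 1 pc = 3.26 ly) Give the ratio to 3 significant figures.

Star 1: d = 35.6 ly / 3.26 = 10.92 pc
Star 1: M = m − 5 log₁₀ d + 5 = 2.80 − 5·1.0382 + 5 = 2.609
Star 2: d = 7.75 kpc = 7750 pc
Star 2: M = m − 5 log₁₀ d + 5 = 10.77 − 5·3.8893 + 5 = -3.677
ΔM = M_1 − M_2 = 2.609 − (-3.677) = 6.285; smaller M is more luminous → Star 2.
L ratio = 10^(0.4 |ΔM|) = 10^2.514 = 326.7

Star 2 is more luminous, by a factor of 327.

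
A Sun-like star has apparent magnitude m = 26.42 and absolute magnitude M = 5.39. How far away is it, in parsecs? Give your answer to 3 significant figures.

Distance modulus: m − M = 26.42 − (5.39) = 21.030
m − M = 5 log₁₀ d − 5
log₁₀ d = (m − M)/5 + 1 = 5.2060
d = 10^5.2060 = 160700 pc

d ≈ 161000 pc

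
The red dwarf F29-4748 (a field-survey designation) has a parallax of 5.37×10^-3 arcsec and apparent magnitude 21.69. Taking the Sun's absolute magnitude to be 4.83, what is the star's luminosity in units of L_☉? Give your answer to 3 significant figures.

L/L_☉ ≈ 6.25×10^-5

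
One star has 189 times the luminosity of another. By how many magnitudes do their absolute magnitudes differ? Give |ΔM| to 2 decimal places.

|ΔM| ≈ 5.69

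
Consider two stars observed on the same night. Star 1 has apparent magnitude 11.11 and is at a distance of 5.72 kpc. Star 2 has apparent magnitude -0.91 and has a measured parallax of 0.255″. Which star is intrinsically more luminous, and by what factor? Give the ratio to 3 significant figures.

Star 1 is more luminous, by a factor of 33.1.

Star 1: d = 5.72 kpc = 5720 pc
Star 1: M = m − 5 log₁₀ d + 5 = 11.11 − 5·3.7574 + 5 = -2.677
Star 2: d = 1/p = 1/0.255″ = 3.922 pc
Star 2: M = m − 5 log₁₀ d + 5 = -0.91 − 5·0.5935 + 5 = 1.123
ΔM = M_1 − M_2 = -2.677 − (1.123) = -3.800; smaller M is more luminous → Star 1.
L ratio = 10^(0.4 |ΔM|) = 10^1.520 = 33.10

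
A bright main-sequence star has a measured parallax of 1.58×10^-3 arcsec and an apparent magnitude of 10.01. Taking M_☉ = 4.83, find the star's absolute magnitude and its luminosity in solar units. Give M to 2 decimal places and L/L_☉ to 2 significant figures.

M ≈ 1.00; L/L_☉ ≈ 34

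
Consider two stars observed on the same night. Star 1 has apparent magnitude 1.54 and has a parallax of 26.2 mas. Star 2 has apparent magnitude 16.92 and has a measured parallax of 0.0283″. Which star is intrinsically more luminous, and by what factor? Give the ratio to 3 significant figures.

Star 1: p = 26.2 mas = 0.0262″ → d = 1/p = 38.17 pc
Star 1: M = m − 5 log₁₀ d + 5 = 1.54 − 5·1.5817 + 5 = -1.368
Star 2: d = 1/p = 1/0.0283″ = 35.34 pc
Star 2: M = m − 5 log₁₀ d + 5 = 16.92 − 5·1.5482 + 5 = 14.179
ΔM = M_1 − M_2 = -1.368 − (14.179) = -15.547; smaller M is more luminous → Star 1.
L ratio = 10^(0.4 |ΔM|) = 10^6.219 = 1.656×10^6

Star 1 is more luminous, by a factor of 1.66×10^6.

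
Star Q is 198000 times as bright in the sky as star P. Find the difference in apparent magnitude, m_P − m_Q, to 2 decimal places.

Pogson: Δm = −2.5 log₁₀(ratio) = −2.5 log₁₀(198000) = −2.5 × 5.2967 = -13.242
Star Q is brighter so has the smaller magnitude: m_P − m_Q is positive.

m_P − m_Q ≈ 13.24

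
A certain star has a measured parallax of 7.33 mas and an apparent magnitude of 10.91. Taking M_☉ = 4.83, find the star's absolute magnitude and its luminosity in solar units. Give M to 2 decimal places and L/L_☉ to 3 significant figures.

M ≈ 5.24; L/L_☉ ≈ 0.688

d = 1/p = 1000/7.33 mas = 136.4 pc
M = m − 5 log₁₀ d + 5 = 10.91 − 5·2.1349 + 5 = 5.236
M − M_☉ = 5.236 − 4.83 = 0.406
L/L_☉ = 10^(−0.4 × 0.406) = 0.6883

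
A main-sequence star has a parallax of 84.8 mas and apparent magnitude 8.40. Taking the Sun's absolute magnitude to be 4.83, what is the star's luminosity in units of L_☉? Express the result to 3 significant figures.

d = 1/p = 1000/84.8 mas = 11.79 pc
M = m − 5 log₁₀ d + 5 = 8.40 − 5·1.0716 + 5 = 8.042
M − M_☉ = 8.042 − 4.83 = 3.212
L/L_☉ = 10^(−0.4 × 3.212) = 0.05190

L/L_☉ ≈ 0.0519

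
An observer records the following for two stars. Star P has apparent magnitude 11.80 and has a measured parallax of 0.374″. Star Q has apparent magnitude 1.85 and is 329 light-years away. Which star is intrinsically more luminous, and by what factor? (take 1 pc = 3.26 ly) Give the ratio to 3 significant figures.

Star Q is more luminous, by a factor of 1.36×10^7.

Star P: d = 1/p = 1/0.374″ = 2.674 pc
Star P: M = m − 5 log₁₀ d + 5 = 11.80 − 5·0.4271 + 5 = 14.664
Star Q: d = 329 ly / 3.26 = 100.9 pc
Star Q: M = m − 5 log₁₀ d + 5 = 1.85 − 5·2.0040 + 5 = -3.170
ΔM = M_P − M_Q = 14.664 − (-3.170) = 17.834; smaller M is more luminous → Star Q.
L ratio = 10^(0.4 |ΔM|) = 10^7.134 = 1.361×10^7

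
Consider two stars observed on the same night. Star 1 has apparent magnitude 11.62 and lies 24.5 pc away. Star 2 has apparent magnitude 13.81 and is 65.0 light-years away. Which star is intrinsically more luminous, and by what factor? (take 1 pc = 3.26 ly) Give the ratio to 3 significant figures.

Star 1 is more luminous, by a factor of 11.3.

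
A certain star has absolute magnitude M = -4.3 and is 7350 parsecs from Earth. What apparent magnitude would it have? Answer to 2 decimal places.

m ≈ 10.03

m = M + 5 log₁₀ d − 5 = -4.3 + 5·3.8663 − 5 = 10.031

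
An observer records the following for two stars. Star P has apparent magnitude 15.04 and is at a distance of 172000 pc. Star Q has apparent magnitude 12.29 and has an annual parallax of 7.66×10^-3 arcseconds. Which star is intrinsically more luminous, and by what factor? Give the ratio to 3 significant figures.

Star P is more luminous, by a factor of 138000.

Star P: M = m − 5 log₁₀ d + 5 = 15.04 − 5·5.2355 + 5 = -6.138
Star Q: d = 1/p = 1/7.66×10^-3″ = 130.5 pc
Star Q: M = m − 5 log₁₀ d + 5 = 12.29 − 5·2.1158 + 5 = 6.711
ΔM = M_P − M_Q = -6.138 − (6.711) = -12.849; smaller M is more luminous → Star P.
L ratio = 10^(0.4 |ΔM|) = 10^5.140 = 137900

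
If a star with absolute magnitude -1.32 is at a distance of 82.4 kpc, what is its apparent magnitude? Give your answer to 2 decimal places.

d = 82.4 kpc = 82400 pc
m = M + 5 log₁₀ d − 5 = -1.32 + 5·4.9159 − 5 = 18.260

m ≈ 18.26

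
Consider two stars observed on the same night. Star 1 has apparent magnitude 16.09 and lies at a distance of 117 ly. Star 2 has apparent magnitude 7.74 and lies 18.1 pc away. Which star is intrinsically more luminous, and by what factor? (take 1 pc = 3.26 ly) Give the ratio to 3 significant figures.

Star 1: d = 117 ly / 3.26 = 35.89 pc
Star 1: M = m − 5 log₁₀ d + 5 = 16.09 − 5·1.5550 + 5 = 13.315
Star 2: M = m − 5 log₁₀ d + 5 = 7.74 − 5·1.2577 + 5 = 6.452
ΔM = M_1 − M_2 = 13.315 − (6.452) = 6.864; smaller M is more luminous → Star 2.
L ratio = 10^(0.4 |ΔM|) = 10^2.745 = 556.4

Star 2 is more luminous, by a factor of 556.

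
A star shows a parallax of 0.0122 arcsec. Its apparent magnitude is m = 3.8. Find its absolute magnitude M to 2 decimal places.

M ≈ -0.77

d = 1/p = 1/0.0122″ = 81.97 pc
5 log₁₀(d/10 pc) = 5 log₁₀(81.97) − 5 = 4.568
M = m − 5 log₁₀(d/10) = 3.8 − 4.568 = -0.768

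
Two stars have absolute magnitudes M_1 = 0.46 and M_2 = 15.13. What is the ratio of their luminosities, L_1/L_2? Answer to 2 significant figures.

ΔM = M_1 − M_2 = -14.67
L_1/L_2 = 10^(−0.4 ΔM) = 10^5.868 = 737900

L_1/L_2 ≈ 740000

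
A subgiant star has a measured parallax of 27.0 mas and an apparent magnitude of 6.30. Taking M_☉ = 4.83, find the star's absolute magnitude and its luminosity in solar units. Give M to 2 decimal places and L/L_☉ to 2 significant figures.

M ≈ 3.46; L/L_☉ ≈ 3.5

d = 1/p = 1000/27.0 mas = 37.04 pc
M = m − 5 log₁₀ d + 5 = 6.30 − 5·1.5686 + 5 = 3.457
M − M_☉ = 3.457 − 4.83 = -1.373
L/L_☉ = 10^(−0.4 × -1.373) = 3.542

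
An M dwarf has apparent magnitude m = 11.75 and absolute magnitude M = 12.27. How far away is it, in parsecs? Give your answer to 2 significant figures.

μ = m − M = -0.520
m − M = 5 log₁₀ d − 5
log₁₀ d = (m − M)/5 + 1 = 0.8960
d = 10^0.8960 = 7.870 pc

d ≈ 7.9 pc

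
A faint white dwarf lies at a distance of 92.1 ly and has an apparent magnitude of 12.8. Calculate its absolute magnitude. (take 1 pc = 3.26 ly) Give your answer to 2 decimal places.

d = 92.1 ly / 3.26 = 28.25 pc
5 log₁₀(d/10 pc) = 5 log₁₀(28.25) − 5 = 2.255
M = m − 5 log₁₀(d/10) = 12.8 − 2.255 = 10.545

M ≈ 10.54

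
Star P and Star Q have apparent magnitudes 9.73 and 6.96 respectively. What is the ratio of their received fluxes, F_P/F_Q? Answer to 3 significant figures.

F_P/F_Q ≈ 0.0780

Magnitude difference = 2.77
Flux ratio = 10^(−0.4 Δm) = 10^(−0.4 × 2.77) = 10^-1.108 = 0.07798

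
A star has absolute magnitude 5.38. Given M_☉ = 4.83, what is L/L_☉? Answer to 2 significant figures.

M − M_☉ = 5.38 − 4.83 = 0.550
L/L_☉ = 10^(−0.4 (M − M_☉)) = 10^-0.220 = 0.6026

L/L_☉ ≈ 0.60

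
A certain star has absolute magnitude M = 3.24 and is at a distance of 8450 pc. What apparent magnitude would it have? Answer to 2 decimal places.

m ≈ 17.87

m = M + 5 log₁₀ d − 5 = 3.24 + 5·3.9269 − 5 = 17.874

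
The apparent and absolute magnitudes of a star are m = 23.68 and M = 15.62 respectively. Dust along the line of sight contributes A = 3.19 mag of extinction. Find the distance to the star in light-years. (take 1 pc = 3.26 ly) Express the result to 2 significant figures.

d ≈ 310 ly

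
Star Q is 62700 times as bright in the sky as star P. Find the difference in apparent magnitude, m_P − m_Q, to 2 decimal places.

m_P − m_Q ≈ 11.99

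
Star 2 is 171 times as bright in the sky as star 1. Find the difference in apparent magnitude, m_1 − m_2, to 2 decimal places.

m_1 − m_2 ≈ 5.58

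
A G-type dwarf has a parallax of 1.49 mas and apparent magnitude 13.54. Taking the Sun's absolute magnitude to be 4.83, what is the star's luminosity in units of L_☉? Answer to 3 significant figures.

d = 1/p = 1000/1.49 mas = 671.1 pc
M = m − 5 log₁₀ d + 5 = 13.54 − 5·2.8268 + 5 = 4.406
M − M_☉ = 4.406 − 4.83 = -0.424
L/L_☉ = 10^(−0.4 × -0.424) = 1.478

L/L_☉ ≈ 1.48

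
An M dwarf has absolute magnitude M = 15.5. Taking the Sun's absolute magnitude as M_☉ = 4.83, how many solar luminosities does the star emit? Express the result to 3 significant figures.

M − M_☉ = 15.5 − 4.83 = 10.670
L/L_☉ = 10^(−0.4 (M − M_☉)) = 10^-4.268 = 5.395×10^-5

L/L_☉ ≈ 5.40×10^-5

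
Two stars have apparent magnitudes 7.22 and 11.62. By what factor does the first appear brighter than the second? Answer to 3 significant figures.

Magnitude difference = -4.40
Flux ratio = 10^(−0.4 Δm) = 10^(−0.4 × -4.40) = 10^1.760 = 57.54

57.5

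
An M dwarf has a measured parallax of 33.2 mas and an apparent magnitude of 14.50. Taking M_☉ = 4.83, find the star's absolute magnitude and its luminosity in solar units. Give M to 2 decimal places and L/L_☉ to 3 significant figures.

M ≈ 12.11; L/L_☉ ≈ 1.23×10^-3

d = 1/p = 1000/33.2 mas = 30.12 pc
M = m − 5 log₁₀ d + 5 = 14.50 − 5·1.4789 + 5 = 12.106
M − M_☉ = 12.106 − 4.83 = 7.276
L/L_☉ = 10^(−0.4 × 7.276) = 1.229×10^-3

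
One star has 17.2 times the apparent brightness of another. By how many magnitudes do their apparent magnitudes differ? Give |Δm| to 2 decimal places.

|Δm| ≈ 3.09

Pogson: Δm = −2.5 log₁₀(ratio) = −2.5 log₁₀(17.2) = −2.5 × 1.2355 = -3.089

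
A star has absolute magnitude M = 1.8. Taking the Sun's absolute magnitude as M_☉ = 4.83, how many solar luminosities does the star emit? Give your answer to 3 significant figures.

L/L_☉ ≈ 16.3

M − M_☉ = 1.8 − 4.83 = -3.030
L/L_☉ = 10^(−0.4 (M − M_☉)) = 10^1.212 = 16.29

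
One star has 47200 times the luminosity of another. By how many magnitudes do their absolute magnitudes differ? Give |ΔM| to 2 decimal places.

|ΔM| ≈ 11.68

Pogson: ΔM = −2.5 log₁₀(ratio) = −2.5 log₁₀(47200) = −2.5 × 4.6739 = -11.685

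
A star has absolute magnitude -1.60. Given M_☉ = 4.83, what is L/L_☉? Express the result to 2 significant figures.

L/L_☉ ≈ 370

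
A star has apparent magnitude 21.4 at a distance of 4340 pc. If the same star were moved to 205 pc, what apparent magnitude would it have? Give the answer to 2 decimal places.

m ≈ 14.77

Flux ∝ 1/d², so Δm = 5 log₁₀(d₂/d₁) = 5 log₁₀(205/4340) = -6.629
m₂ = m₁ + Δm = 21.4 + (-6.629) = 14.771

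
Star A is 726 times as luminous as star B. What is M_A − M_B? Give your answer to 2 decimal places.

Pogson: ΔM = −2.5 log₁₀(ratio) = −2.5 log₁₀(726) = −2.5 × 2.8609 = -7.152
Star A is brighter, so it has the smaller magnitude: the difference is negative.

M_A − M_B ≈ -7.15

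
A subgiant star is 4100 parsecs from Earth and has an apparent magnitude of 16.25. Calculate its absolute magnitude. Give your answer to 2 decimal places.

M ≈ 3.19

5 log₁₀(d/10 pc) = 5 log₁₀(4100) − 5 = 13.064
M = m − 5 log₁₀(d/10) = 16.25 − 13.064 = 3.186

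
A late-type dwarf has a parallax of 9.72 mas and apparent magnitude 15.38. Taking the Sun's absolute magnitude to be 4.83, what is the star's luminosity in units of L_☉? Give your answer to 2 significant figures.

d = 1/p = 1000/9.72 mas = 102.9 pc
M = m − 5 log₁₀ d + 5 = 15.38 − 5·2.0123 + 5 = 10.318
M − M_☉ = 10.318 − 4.83 = 5.488
L/L_☉ = 10^(−0.4 × 5.488) = 6.378×10^-3

L/L_☉ ≈ 6.4×10^-3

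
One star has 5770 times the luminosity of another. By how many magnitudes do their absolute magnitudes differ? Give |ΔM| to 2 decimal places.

Pogson: ΔM = −2.5 log₁₀(ratio) = −2.5 log₁₀(5770) = −2.5 × 3.7612 = -9.403

|ΔM| ≈ 9.40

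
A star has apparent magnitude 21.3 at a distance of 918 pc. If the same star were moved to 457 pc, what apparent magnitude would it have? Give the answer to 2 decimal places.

m ≈ 19.79

Flux ∝ 1/d², so Δm = 5 log₁₀(d₂/d₁) = 5 log₁₀(457/918) = -1.515
m₂ = m₁ + Δm = 21.3 + (-1.515) = 19.785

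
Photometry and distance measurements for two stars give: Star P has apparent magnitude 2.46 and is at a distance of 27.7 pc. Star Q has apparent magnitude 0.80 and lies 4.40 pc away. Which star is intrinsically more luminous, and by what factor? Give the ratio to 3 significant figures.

Star P: M = m − 5 log₁₀ d + 5 = 2.46 − 5·1.4425 + 5 = 0.248
Star Q: M = m − 5 log₁₀ d + 5 = 0.80 − 5·0.6435 + 5 = 2.583
ΔM = M_P − M_Q = 0.248 − (2.583) = -2.335; smaller M is more luminous → Star P.
L ratio = 10^(0.4 |ΔM|) = 10^0.934 = 8.591

Star P is more luminous, by a factor of 8.59.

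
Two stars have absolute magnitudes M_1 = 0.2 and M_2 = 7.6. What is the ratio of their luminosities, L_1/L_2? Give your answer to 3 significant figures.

L_1/L_2 ≈ 912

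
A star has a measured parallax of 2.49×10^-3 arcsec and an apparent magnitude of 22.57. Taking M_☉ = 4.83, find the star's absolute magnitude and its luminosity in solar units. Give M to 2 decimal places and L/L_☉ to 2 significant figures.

M ≈ 14.55; L/L_☉ ≈ 1.3×10^-4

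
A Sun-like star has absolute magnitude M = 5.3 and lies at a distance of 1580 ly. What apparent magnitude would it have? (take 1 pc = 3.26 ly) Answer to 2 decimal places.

m ≈ 13.73

d = 1580 ly / 3.26 = 484.7 pc
m = M + 5 log₁₀ d − 5 = 5.3 + 5·2.6854 − 5 = 13.727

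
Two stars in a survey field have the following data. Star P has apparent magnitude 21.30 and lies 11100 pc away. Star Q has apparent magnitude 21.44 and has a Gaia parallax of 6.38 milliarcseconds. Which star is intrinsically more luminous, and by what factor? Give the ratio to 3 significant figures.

Star P is more luminous, by a factor of 5710.

Star P: M = m − 5 log₁₀ d + 5 = 21.30 − 5·4.0453 + 5 = 6.073
Star Q: p = 6.38 mas = 6.38×10^-3″ → d = 1/p = 156.7 pc
Star Q: M = m − 5 log₁₀ d + 5 = 21.44 − 5·2.1952 + 5 = 15.464
ΔM = M_P − M_Q = 6.073 − (15.464) = -9.391; smaller M is more luminous → Star P.
L ratio = 10^(0.4 |ΔM|) = 10^3.756 = 5705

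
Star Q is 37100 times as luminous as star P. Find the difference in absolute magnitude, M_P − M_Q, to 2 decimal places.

M_P − M_Q ≈ 11.42

Pogson: ΔM = −2.5 log₁₀(ratio) = −2.5 log₁₀(37100) = −2.5 × 4.5694 = -11.423
Star Q is brighter so has the smaller magnitude: M_P − M_Q is positive.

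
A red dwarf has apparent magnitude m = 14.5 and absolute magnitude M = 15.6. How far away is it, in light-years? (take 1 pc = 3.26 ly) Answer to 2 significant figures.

d ≈ 20 ly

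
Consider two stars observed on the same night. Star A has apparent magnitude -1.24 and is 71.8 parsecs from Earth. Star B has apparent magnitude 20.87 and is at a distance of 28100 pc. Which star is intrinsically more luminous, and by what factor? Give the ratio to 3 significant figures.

Star A is more luminous, by a factor of 4560.

Star A: M = m − 5 log₁₀ d + 5 = -1.24 − 5·1.8561 + 5 = -5.521
Star B: M = m − 5 log₁₀ d + 5 = 20.87 − 5·4.4487 + 5 = 3.626
ΔM = M_A − M_B = -5.521 − (3.626) = -9.147; smaller M is more luminous → Star A.
L ratio = 10^(0.4 |ΔM|) = 10^3.659 = 4559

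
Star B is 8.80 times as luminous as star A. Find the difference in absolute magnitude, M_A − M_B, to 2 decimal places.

M_A − M_B ≈ 2.36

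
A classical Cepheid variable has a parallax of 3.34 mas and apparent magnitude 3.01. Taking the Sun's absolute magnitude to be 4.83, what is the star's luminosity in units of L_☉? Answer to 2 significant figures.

d = 1/p = 1000/3.34 mas = 299.4 pc
M = m − 5 log₁₀ d + 5 = 3.01 − 5·2.4763 + 5 = -4.371
M − M_☉ = -4.371 − 4.83 = -9.201
L/L_☉ = 10^(−0.4 × -9.201) = 4792

L/L_☉ ≈ 4800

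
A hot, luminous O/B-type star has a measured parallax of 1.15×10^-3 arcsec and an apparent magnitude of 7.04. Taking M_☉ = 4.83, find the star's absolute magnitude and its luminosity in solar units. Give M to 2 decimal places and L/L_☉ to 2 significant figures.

d = 1/p = 1/1.15×10^-3″ = 869.6 pc
M = m − 5 log₁₀ d + 5 = 7.04 − 5·2.9393 + 5 = -2.657
M − M_☉ = -2.657 − 4.83 = -7.487
L/L_☉ = 10^(−0.4 × -7.487) = 987.7

M ≈ -2.66; L/L_☉ ≈ 990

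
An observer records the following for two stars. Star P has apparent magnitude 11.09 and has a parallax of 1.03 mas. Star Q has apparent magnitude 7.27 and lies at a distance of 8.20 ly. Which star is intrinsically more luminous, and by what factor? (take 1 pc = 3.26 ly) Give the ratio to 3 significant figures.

Star P: p = 1.03 mas = 1.03×10^-3″ → d = 1/p = 970.9 pc
Star P: M = m − 5 log₁₀ d + 5 = 11.09 − 5·2.9872 + 5 = 1.154
Star Q: d = 8.20 ly / 3.26 = 2.515 pc
Star Q: M = m − 5 log₁₀ d + 5 = 7.27 − 5·0.4006 + 5 = 10.267
ΔM = M_P − M_Q = 1.154 − (10.267) = -9.113; smaller M is more luminous → Star P.
L ratio = 10^(0.4 |ΔM|) = 10^3.645 = 4417

Star P is more luminous, by a factor of 4420.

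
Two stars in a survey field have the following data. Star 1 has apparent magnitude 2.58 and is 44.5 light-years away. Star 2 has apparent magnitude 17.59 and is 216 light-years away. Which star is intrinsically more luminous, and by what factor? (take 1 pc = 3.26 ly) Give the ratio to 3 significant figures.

Star 1: d = 44.5 ly / 3.26 = 13.65 pc
Star 1: M = m − 5 log₁₀ d + 5 = 2.58 − 5·1.1351 + 5 = 1.904
Star 2: d = 216 ly / 3.26 = 66.26 pc
Star 2: M = m − 5 log₁₀ d + 5 = 17.59 − 5·1.8212 + 5 = 13.484
ΔM = M_1 − M_2 = 1.904 − (13.484) = -11.580; smaller M is more luminous → Star 1.
L ratio = 10^(0.4 |ΔM|) = 10^4.632 = 42840

Star 1 is more luminous, by a factor of 42800.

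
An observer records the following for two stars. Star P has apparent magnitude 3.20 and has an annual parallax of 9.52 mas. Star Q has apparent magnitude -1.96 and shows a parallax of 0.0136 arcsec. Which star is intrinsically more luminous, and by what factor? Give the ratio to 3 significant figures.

Star Q is more luminous, by a factor of 56.8.

Star P: p = 9.52 mas = 9.52×10^-3″ → d = 1/p = 105.0 pc
Star P: M = m − 5 log₁₀ d + 5 = 3.20 − 5·2.0214 + 5 = -1.907
Star Q: d = 1/p = 1/0.0136″ = 73.53 pc
Star Q: M = m − 5 log₁₀ d + 5 = -1.96 − 5·1.8665 + 5 = -6.292
ΔM = M_P − M_Q = -1.907 − (-6.292) = 4.385; smaller M is more luminous → Star Q.
L ratio = 10^(0.4 |ΔM|) = 10^1.754 = 56.78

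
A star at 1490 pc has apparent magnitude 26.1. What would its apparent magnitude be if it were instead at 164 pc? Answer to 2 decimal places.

Flux ∝ 1/d², so Δm = 5 log₁₀(d₂/d₁) = 5 log₁₀(164/1490) = -4.792
m₂ = m₁ + Δm = 26.1 + (-4.792) = 21.308

m ≈ 21.31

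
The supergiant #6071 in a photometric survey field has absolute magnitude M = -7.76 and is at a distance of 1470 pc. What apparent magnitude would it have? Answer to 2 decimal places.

m ≈ 3.08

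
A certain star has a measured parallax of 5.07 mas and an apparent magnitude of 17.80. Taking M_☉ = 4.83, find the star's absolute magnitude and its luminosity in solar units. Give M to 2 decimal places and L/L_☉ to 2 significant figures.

d = 1/p = 1000/5.07 mas = 197.2 pc
M = m − 5 log₁₀ d + 5 = 17.80 − 5·2.2950 + 5 = 11.325
M − M_☉ = 11.325 − 4.83 = 6.495
L/L_☉ = 10^(−0.4 × 6.495) = 2.523×10^-3

M ≈ 11.33; L/L_☉ ≈ 2.5×10^-3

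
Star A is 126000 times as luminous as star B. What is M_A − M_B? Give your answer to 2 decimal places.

Pogson: ΔM = −2.5 log₁₀(ratio) = −2.5 log₁₀(126000) = −2.5 × 5.1004 = -12.751
Star A is brighter, so it has the smaller magnitude: the difference is negative.

M_A − M_B ≈ -12.75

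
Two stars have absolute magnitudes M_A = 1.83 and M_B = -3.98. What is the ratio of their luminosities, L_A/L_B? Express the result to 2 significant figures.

ΔM = M_A − M_B = 5.81
L_A/L_B = 10^(−0.4 ΔM) = 10^-2.324 = 4.742×10^-3

L_A/L_B ≈ 4.7×10^-3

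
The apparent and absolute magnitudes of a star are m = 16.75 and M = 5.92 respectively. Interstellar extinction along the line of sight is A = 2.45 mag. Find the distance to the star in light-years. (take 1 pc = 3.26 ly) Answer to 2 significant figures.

m − M = 5 log₁₀(d/10 pc) + A  ⇒  16.75 − (5.92) − 2.45 = 5 log₁₀(d/10)
8.380 = 5 log₁₀(d/10)
log₁₀ d = (m − M − A)/5 + 1 = 2.6760
d = 10^2.6760 = 474.2 pc
= 1546 ly

d ≈ 1500 ly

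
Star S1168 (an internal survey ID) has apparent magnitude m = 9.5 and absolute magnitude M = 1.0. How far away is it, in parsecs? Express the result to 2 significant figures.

d ≈ 500 pc

Distance modulus: m − M = 9.5 − (1.0) = 8.500
m − M = 5 log₁₀ d − 5
log₁₀ d = (m − M)/5 + 1 = 2.7000
d = 10^2.7000 = 501.2 pc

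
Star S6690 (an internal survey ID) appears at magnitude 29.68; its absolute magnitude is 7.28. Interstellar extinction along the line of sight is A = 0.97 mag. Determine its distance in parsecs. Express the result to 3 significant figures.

d ≈ 193000 pc

m − M = 5 log₁₀(d/10 pc) + A  ⇒  29.68 − (7.28) − 0.97 = 5 log₁₀(d/10)
21.430 = 5 log₁₀(d/10)
log₁₀ d = (m − M − A)/5 + 1 = 5.2860
d = 10^5.2860 = 193200 pc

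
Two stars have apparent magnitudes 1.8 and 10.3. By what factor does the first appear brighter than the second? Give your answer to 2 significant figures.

2500

Δm = 1.8 − (10.3) = -8.5
Flux ratio = 10^(−0.4 Δm) = 10^(−0.4 × -8.5) = 10^3.400 = 2512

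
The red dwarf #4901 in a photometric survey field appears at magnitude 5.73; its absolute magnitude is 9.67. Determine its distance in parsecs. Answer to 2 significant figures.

Distance modulus: m − M = 5.73 − (9.67) = -3.940
m − M = 5 log₁₀ d − 5
log₁₀ d = (m − M)/5 + 1 = 0.2120
d = 10^0.2120 = 1.629 pc

d ≈ 1.6 pc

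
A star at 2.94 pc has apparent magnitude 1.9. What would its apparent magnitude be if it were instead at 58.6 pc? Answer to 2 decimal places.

Flux ∝ 1/d², so Δm = 5 log₁₀(d₂/d₁) = 5 log₁₀(58.6/2.94) = 6.498
m₂ = m₁ + Δm = 1.9 + (6.498) = 8.398

m ≈ 8.40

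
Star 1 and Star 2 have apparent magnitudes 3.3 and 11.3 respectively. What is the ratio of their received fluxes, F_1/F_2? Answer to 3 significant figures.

Δm = 3.3 − (11.3) = -8.0
Flux ratio = 10^(−0.4 Δm) = 10^(−0.4 × -8.0) = 10^3.200 = 1585

F_1/F_2 ≈ 1580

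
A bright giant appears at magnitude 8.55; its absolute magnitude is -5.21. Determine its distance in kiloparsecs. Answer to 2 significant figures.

d ≈ 5.6 kpc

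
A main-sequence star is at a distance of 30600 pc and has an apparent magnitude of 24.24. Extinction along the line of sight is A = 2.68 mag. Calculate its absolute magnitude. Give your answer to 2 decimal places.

M ≈ 4.13

5 log₁₀(d/10 pc) = 5 log₁₀(30600) − 5 = 17.429
M = m − 5 log₁₀(d/10) − A = 24.24 − 17.429 − 2.68 = 4.131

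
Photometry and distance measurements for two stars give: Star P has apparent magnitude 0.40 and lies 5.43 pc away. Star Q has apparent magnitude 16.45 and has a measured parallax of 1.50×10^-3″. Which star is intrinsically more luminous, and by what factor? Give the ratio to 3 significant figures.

Star P: M = m − 5 log₁₀ d + 5 = 0.40 − 5·0.7348 + 5 = 1.726
Star Q: d = 1/p = 1/1.50×10^-3″ = 666.7 pc
Star Q: M = m − 5 log₁₀ d + 5 = 16.45 − 5·2.8239 + 5 = 7.330
ΔM = M_P − M_Q = 1.726 − (7.330) = -5.604; smaller M is more luminous → Star P.
L ratio = 10^(0.4 |ΔM|) = 10^2.242 = 174.5

Star P is more luminous, by a factor of 174.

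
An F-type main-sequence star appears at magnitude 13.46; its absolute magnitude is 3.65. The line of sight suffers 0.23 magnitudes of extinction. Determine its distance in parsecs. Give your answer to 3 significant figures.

d ≈ 824 pc

m − M = 5 log₁₀(d/10 pc) + A  ⇒  13.46 − (3.65) − 0.23 = 5 log₁₀(d/10)
9.580 = 5 log₁₀(d/10)
log₁₀ d = (m − M − A)/5 + 1 = 2.9160
d = 10^2.9160 = 824.1 pc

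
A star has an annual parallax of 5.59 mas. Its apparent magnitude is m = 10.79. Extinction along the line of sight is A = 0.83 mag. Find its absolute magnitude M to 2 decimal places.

p = 5.59 mas = 5.59×10^-3″ → d = 1/p = 178.9 pc
5 log₁₀(d/10 pc) = 5 log₁₀(178.9) − 5 = 6.263
M = m − 5 log₁₀(d/10) − A = 10.79 − 6.263 − 0.83 = 3.697

M ≈ 3.70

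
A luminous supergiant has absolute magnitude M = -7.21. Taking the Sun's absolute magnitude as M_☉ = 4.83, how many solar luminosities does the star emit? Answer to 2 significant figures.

M − M_☉ = -7.21 − 4.83 = -12.040
L/L_☉ = 10^(−0.4 (M − M_☉)) = 10^4.816 = 65460

L/L_☉ ≈ 65000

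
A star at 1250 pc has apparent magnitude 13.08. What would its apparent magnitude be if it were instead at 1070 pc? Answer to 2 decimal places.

m ≈ 12.74

Flux ∝ 1/d², so Δm = 5 log₁₀(d₂/d₁) = 5 log₁₀(1070/1250) = -0.338
m₂ = m₁ + Δm = 13.08 + (-0.338) = 12.742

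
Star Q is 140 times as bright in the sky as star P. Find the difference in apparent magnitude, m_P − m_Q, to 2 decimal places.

m_P − m_Q ≈ 5.37

Pogson: Δm = −2.5 log₁₀(ratio) = −2.5 log₁₀(140) = −2.5 × 2.1461 = -5.365
Star Q is brighter so has the smaller magnitude: m_P − m_Q is positive.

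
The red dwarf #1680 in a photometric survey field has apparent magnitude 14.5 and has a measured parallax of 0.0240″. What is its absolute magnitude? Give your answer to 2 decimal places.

d = 1/p = 1/0.0240″ = 41.67 pc
5 log₁₀(d/10 pc) = 5 log₁₀(41.67) − 5 = 3.099
M = m − 5 log₁₀(d/10) = 14.5 − 3.099 = 11.401

M ≈ 11.40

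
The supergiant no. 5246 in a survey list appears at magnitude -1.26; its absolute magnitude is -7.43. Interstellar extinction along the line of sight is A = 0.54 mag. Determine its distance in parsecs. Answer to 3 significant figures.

m − M = 5 log₁₀(d/10 pc) + A  ⇒  -1.26 − (-7.43) − 0.54 = 5 log₁₀(d/10)
5.630 = 5 log₁₀(d/10)
log₁₀ d = (m − M − A)/5 + 1 = 2.1260
d = 10^2.1260 = 133.7 pc

d ≈ 134 pc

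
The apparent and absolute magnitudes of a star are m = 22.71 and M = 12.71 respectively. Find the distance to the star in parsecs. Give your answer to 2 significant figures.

d ≈ 1000 pc

Distance modulus: m − M = 22.71 − (12.71) = 10.000
m − M = 5 log₁₀ d − 5
log₁₀ d = (m − M)/5 + 1 = 3.0000
d = 10^3.0000 = 1000 pc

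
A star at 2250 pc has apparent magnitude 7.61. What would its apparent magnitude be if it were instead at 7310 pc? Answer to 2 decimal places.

Flux ∝ 1/d², so Δm = 5 log₁₀(d₂/d₁) = 5 log₁₀(7310/2250) = 2.559
m₂ = m₁ + Δm = 7.61 + (2.559) = 10.169

m ≈ 10.17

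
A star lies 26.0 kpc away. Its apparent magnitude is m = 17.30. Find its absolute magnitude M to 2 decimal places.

M ≈ 0.23

d = 26.0 kpc = 26000 pc
5 log₁₀(d/10 pc) = 5 log₁₀(26000) − 5 = 17.075
M = m − 5 log₁₀(d/10) = 17.30 − 17.075 = 0.225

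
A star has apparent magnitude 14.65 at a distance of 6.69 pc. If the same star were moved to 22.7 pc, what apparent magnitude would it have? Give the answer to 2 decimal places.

m ≈ 17.30

Flux ∝ 1/d², so Δm = 5 log₁₀(d₂/d₁) = 5 log₁₀(22.7/6.69) = 2.653
m₂ = m₁ + Δm = 14.65 + (2.653) = 17.303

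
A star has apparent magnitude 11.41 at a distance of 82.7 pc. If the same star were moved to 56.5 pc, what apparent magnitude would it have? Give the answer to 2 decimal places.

m ≈ 10.58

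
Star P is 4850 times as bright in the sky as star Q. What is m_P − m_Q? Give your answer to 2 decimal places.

Pogson: Δm = −2.5 log₁₀(ratio) = −2.5 log₁₀(4850) = −2.5 × 3.6857 = -9.214
Star P is brighter, so it has the smaller magnitude: the difference is negative.

m_P − m_Q ≈ -9.21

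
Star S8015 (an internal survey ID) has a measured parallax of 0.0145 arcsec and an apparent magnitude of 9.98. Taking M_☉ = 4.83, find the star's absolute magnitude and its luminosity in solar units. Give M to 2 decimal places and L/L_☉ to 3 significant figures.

d = 1/p = 1/0.0145″ = 68.97 pc
M = m − 5 log₁₀ d + 5 = 9.98 − 5·1.8386 + 5 = 5.787
M − M_☉ = 5.787 − 4.83 = 0.957
L/L_☉ = 10^(−0.4 × 0.957) = 0.4143

M ≈ 5.79; L/L_☉ ≈ 0.414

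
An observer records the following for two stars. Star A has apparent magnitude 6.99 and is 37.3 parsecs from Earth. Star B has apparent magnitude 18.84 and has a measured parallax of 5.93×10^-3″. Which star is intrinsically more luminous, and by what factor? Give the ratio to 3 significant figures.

Star A: M = m − 5 log₁₀ d + 5 = 6.99 − 5·1.5717 + 5 = 4.131
Star B: d = 1/p = 1/5.93×10^-3″ = 168.6 pc
Star B: M = m − 5 log₁₀ d + 5 = 18.84 − 5·2.2269 + 5 = 12.705
ΔM = M_A − M_B = 4.131 − (12.705) = -8.574; smaller M is more luminous → Star A.
L ratio = 10^(0.4 |ΔM|) = 10^3.430 = 2689

Star A is more luminous, by a factor of 2690.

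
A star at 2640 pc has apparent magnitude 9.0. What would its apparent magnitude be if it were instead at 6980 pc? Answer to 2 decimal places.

Flux ∝ 1/d², so Δm = 5 log₁₀(d₂/d₁) = 5 log₁₀(6980/2640) = 2.111
m₂ = m₁ + Δm = 9.0 + (2.111) = 11.111

m ≈ 11.11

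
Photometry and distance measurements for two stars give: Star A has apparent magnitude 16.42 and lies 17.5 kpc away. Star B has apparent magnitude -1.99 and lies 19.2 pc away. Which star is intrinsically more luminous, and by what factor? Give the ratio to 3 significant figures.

Star A: d = 17.5 kpc = 17500 pc
Star A: M = m − 5 log₁₀ d + 5 = 16.42 − 5·4.2430 + 5 = 0.205
Star B: M = m − 5 log₁₀ d + 5 = -1.99 − 5·1.2833 + 5 = -3.407
ΔM = M_A − M_B = 0.205 − (-3.407) = 3.611; smaller M is more luminous → Star B.
L ratio = 10^(0.4 |ΔM|) = 10^1.445 = 27.83

Star B is more luminous, by a factor of 27.8.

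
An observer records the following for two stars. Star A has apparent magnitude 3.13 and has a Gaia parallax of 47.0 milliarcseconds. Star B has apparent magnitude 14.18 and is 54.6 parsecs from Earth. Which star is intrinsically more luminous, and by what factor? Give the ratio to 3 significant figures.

Star A: p = 47.0 mas = 0.0470″ → d = 1/p = 21.28 pc
Star A: M = m − 5 log₁₀ d + 5 = 3.13 − 5·1.3279 + 5 = 1.490
Star B: M = m − 5 log₁₀ d + 5 = 14.18 − 5·1.7372 + 5 = 10.494
ΔM = M_A − M_B = 1.490 − (10.494) = -9.004; smaller M is more luminous → Star A.
L ratio = 10^(0.4 |ΔM|) = 10^3.601 = 3994

Star A is more luminous, by a factor of 3990.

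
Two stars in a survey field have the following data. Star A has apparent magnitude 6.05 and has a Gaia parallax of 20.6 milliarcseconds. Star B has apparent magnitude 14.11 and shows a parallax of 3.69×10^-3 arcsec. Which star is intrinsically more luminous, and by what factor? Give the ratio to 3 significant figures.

Star A is more luminous, by a factor of 53.7.

Star A: p = 20.6 mas = 0.0206″ → d = 1/p = 48.54 pc
Star A: M = m − 5 log₁₀ d + 5 = 6.05 − 5·1.6861 + 5 = 2.619
Star B: d = 1/p = 1/3.69×10^-3″ = 271.0 pc
Star B: M = m − 5 log₁₀ d + 5 = 14.11 − 5·2.4330 + 5 = 6.945
ΔM = M_A − M_B = 2.619 − (6.945) = -4.326; smaller M is more luminous → Star A.
L ratio = 10^(0.4 |ΔM|) = 10^1.730 = 53.74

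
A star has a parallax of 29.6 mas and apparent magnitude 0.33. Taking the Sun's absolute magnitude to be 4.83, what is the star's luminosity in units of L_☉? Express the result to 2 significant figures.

L/L_☉ ≈ 720

d = 1/p = 1000/29.6 mas = 33.78 pc
M = m − 5 log₁₀ d + 5 = 0.33 − 5·1.5287 + 5 = -2.314
M − M_☉ = -2.314 − 4.83 = -7.144
L/L_☉ = 10^(−0.4 × -7.144) = 720.1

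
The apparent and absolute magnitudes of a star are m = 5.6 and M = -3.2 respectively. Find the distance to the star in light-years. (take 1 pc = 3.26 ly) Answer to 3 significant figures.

μ = m − M = 8.800
m − M = 5 log₁₀ d − 5
log₁₀ d = (m − M)/5 + 1 = 2.7600
d = 10^2.7600 = 575.4 pc
= 1876 ly

d ≈ 1880 ly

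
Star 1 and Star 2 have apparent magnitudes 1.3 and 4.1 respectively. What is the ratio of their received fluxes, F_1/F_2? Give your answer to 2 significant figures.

Δm = 1.3 − (4.1) = -2.8
Flux ratio = 10^(−0.4 Δm) = 10^(−0.4 × -2.8) = 10^1.120 = 13.18

F_1/F_2 ≈ 13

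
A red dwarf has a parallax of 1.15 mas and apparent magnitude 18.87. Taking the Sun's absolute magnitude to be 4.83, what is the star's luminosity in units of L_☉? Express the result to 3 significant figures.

L/L_☉ ≈ 0.0183

d = 1/p = 1000/1.15 mas = 869.6 pc
M = m − 5 log₁₀ d + 5 = 18.87 − 5·2.9393 + 5 = 9.173
M − M_☉ = 9.173 − 4.83 = 4.343
L/L_☉ = 10^(−0.4 × 4.343) = 0.01831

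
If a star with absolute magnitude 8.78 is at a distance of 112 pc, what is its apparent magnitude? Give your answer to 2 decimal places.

m = M + 5 log₁₀ d − 5 = 8.78 + 5·2.0492 − 5 = 14.026

m ≈ 14.03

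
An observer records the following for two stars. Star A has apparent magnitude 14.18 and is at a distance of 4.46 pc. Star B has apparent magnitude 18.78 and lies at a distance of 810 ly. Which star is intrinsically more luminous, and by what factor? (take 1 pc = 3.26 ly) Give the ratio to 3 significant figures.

Star A: M = m − 5 log₁₀ d + 5 = 14.18 − 5·0.6493 + 5 = 15.933
Star B: d = 810 ly / 3.26 = 248.5 pc
Star B: M = m − 5 log₁₀ d + 5 = 18.78 − 5·2.3953 + 5 = 11.804
ΔM = M_A − M_B = 15.933 − (11.804) = 4.130; smaller M is more luminous → Star B.
L ratio = 10^(0.4 |ΔM|) = 10^1.652 = 44.86

Star B is more luminous, by a factor of 44.9.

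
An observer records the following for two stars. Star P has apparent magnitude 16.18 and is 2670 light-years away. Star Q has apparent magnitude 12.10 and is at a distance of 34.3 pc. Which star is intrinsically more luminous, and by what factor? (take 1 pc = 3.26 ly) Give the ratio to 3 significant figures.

Star P is more luminous, by a factor of 13.3.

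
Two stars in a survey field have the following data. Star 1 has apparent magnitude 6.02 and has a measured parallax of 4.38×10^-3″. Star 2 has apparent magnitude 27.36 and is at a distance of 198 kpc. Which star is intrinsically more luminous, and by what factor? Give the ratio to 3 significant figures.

Star 1 is more luminous, by a factor of 457.

Star 1: d = 1/p = 1/4.38×10^-3″ = 228.3 pc
Star 1: M = m − 5 log₁₀ d + 5 = 6.02 − 5·2.3585 + 5 = -0.773
Star 2: d = 198 kpc = 198000 pc
Star 2: M = m − 5 log₁₀ d + 5 = 27.36 − 5·5.2967 + 5 = 5.877
ΔM = M_1 − M_2 = -0.773 − (5.877) = -6.649; smaller M is more luminous → Star 1.
L ratio = 10^(0.4 |ΔM|) = 10^2.660 = 456.8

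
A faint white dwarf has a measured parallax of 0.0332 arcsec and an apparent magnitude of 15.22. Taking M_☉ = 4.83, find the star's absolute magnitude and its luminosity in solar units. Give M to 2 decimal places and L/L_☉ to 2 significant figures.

d = 1/p = 1/0.0332″ = 30.12 pc
M = m − 5 log₁₀ d + 5 = 15.22 − 5·1.4789 + 5 = 12.826
M − M_☉ = 12.826 − 4.83 = 7.996
L/L_☉ = 10^(−0.4 × 7.996) = 6.335×10^-4

M ≈ 12.83; L/L_☉ ≈ 6.3×10^-4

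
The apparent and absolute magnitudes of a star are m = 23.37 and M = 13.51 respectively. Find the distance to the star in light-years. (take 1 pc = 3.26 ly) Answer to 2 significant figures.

μ = m − M = 9.860
m − M = 5 log₁₀ d − 5
log₁₀ d = (m − M)/5 + 1 = 2.9720
d = 10^2.9720 = 937.6 pc
= 3056 ly

d ≈ 3100 ly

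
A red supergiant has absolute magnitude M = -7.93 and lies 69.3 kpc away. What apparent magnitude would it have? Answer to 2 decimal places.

m ≈ 11.27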